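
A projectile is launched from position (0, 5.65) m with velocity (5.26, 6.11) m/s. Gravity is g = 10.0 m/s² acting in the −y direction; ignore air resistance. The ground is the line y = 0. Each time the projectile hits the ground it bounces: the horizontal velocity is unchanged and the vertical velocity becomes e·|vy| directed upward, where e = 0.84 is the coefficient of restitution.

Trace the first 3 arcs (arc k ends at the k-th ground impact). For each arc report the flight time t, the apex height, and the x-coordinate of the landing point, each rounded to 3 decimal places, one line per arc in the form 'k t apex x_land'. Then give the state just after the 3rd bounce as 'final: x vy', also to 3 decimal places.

1 1.837 7.517 9.663
2 2.060 5.304 20.498
3 1.730 3.742 29.599
final: 29.599 7.267

Arc 1: start y=5.650, vy=6.110 → t=1.837, apex=7.517, x_land=9.663, impact vy=-12.261
  bounce: vy ← 0.84·12.261 = 10.299
Arc 2: start y=0.000, vy=10.299 → t=2.060, apex=5.304, x_land=20.498, impact vy=-10.299
  bounce: vy ← 0.84·10.299 = 8.651
Arc 3: start y=0.000, vy=8.651 → t=1.730, apex=3.742, x_land=29.599, impact vy=-8.651
  bounce: vy ← 0.84·8.651 = 7.267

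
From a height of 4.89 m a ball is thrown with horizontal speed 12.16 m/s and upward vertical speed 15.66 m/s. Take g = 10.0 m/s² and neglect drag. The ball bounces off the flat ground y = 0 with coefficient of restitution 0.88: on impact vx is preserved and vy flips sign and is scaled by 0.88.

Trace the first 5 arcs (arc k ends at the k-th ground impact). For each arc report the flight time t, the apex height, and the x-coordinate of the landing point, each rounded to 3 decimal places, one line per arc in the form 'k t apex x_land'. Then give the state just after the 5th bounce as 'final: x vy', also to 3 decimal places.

1 3.418 17.152 41.564
2 3.260 13.282 81.203
3 2.869 10.286 116.085
4 2.524 7.965 146.780
5 2.221 6.168 173.793
final: 173.793 9.774

Arc 1: start y=4.890, vy=15.660 → t=3.418, apex=17.152, x_land=41.564, impact vy=-18.521
  bounce: vy ← 0.88·18.521 = 16.299
Arc 2: start y=0.000, vy=16.299 → t=3.260, apex=13.282, x_land=81.203, impact vy=-16.299
  bounce: vy ← 0.88·16.299 = 14.343
Arc 3: start y=0.000, vy=14.343 → t=2.869, apex=10.286, x_land=116.085, impact vy=-14.343
  bounce: vy ← 0.88·14.343 = 12.622
Arc 4: start y=0.000, vy=12.622 → t=2.524, apex=7.965, x_land=146.780, impact vy=-12.622
  bounce: vy ← 0.88·12.622 = 11.107
Arc 5: start y=0.000, vy=11.107 → t=2.221, apex=6.168, x_land=173.793, impact vy=-11.107
  bounce: vy ← 0.88·11.107 = 9.774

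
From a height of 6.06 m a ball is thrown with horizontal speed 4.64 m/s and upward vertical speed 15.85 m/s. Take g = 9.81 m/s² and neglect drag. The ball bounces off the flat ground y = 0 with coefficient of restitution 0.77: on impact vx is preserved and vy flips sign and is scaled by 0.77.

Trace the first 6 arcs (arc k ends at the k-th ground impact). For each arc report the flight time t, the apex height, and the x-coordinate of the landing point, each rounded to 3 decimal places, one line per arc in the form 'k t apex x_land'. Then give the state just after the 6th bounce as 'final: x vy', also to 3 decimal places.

1 3.577 18.864 16.596
2 3.020 11.185 30.610
3 2.325 6.631 41.400
4 1.791 3.932 49.708
5 1.379 2.331 56.106
6 1.062 1.382 61.032
final: 61.032 4.010

Arc 1: start y=6.060, vy=15.850 → t=3.577, apex=18.864, x_land=16.596, impact vy=-19.238
  bounce: vy ← 0.77·19.238 = 14.814
Arc 2: start y=0.000, vy=14.814 → t=3.020, apex=11.185, x_land=30.610, impact vy=-14.814
  bounce: vy ← 0.77·14.814 = 11.407
Arc 3: start y=0.000, vy=11.407 → t=2.325, apex=6.631, x_land=41.400, impact vy=-11.407
  bounce: vy ← 0.77·11.407 = 8.783
Arc 4: start y=0.000, vy=8.783 → t=1.791, apex=3.932, x_land=49.708, impact vy=-8.783
  bounce: vy ← 0.77·8.783 = 6.763
Arc 5: start y=0.000, vy=6.763 → t=1.379, apex=2.331, x_land=56.106, impact vy=-6.763
  bounce: vy ← 0.77·6.763 = 5.207
Arc 6: start y=0.000, vy=5.207 → t=1.062, apex=1.382, x_land=61.032, impact vy=-5.207
  bounce: vy ← 0.77·5.207 = 4.010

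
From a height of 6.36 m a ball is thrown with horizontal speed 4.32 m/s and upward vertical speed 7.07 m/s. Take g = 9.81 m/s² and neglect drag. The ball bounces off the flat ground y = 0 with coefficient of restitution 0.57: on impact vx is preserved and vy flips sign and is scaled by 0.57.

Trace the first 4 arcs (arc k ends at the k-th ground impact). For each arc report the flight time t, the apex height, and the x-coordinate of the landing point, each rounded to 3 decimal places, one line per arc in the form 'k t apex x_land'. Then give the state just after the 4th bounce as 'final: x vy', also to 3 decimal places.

1 2.068 8.908 8.935
2 1.536 2.894 15.572
3 0.876 0.940 19.355
4 0.499 0.306 21.511
final: 21.511 1.396

Arc 1: start y=6.360, vy=7.070 → t=2.068, apex=8.908, x_land=8.935, impact vy=-13.220
  bounce: vy ← 0.57·13.220 = 7.535
Arc 2: start y=0.000, vy=7.535 → t=1.536, apex=2.894, x_land=15.572, impact vy=-7.535
  bounce: vy ← 0.57·7.535 = 4.295
Arc 3: start y=0.000, vy=4.295 → t=0.876, apex=0.940, x_land=19.355, impact vy=-4.295
  bounce: vy ← 0.57·4.295 = 2.448
Arc 4: start y=0.000, vy=2.448 → t=0.499, apex=0.306, x_land=21.511, impact vy=-2.448
  bounce: vy ← 0.57·2.448 = 1.396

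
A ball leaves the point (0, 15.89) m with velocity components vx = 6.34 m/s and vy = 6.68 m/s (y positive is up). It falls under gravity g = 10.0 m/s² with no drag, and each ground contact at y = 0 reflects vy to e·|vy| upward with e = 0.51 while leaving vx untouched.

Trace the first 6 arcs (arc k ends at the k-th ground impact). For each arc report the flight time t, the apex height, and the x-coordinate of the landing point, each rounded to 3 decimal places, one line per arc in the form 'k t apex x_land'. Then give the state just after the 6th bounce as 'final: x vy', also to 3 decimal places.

1 2.572 18.121 16.305
2 1.942 4.713 28.616
3 0.990 1.226 34.895
4 0.505 0.319 38.097
5 0.258 0.083 39.730
6 0.131 0.022 40.563
final: 40.563 0.335

Arc 1: start y=15.890, vy=6.680 → t=2.572, apex=18.121, x_land=16.305, impact vy=-19.037
  bounce: vy ← 0.51·19.037 = 9.709
Arc 2: start y=0.000, vy=9.709 → t=1.942, apex=4.713, x_land=28.616, impact vy=-9.709
  bounce: vy ← 0.51·9.709 = 4.952
Arc 3: start y=0.000, vy=4.952 → t=0.990, apex=1.226, x_land=34.895, impact vy=-4.952
  bounce: vy ← 0.51·4.952 = 2.525
Arc 4: start y=0.000, vy=2.525 → t=0.505, apex=0.319, x_land=38.097, impact vy=-2.525
  bounce: vy ← 0.51·2.525 = 1.288
Arc 5: start y=0.000, vy=1.288 → t=0.258, apex=0.083, x_land=39.730, impact vy=-1.288
  bounce: vy ← 0.51·1.288 = 0.657
Arc 6: start y=0.000, vy=0.657 → t=0.131, apex=0.022, x_land=40.563, impact vy=-0.657
  bounce: vy ← 0.51·0.657 = 0.335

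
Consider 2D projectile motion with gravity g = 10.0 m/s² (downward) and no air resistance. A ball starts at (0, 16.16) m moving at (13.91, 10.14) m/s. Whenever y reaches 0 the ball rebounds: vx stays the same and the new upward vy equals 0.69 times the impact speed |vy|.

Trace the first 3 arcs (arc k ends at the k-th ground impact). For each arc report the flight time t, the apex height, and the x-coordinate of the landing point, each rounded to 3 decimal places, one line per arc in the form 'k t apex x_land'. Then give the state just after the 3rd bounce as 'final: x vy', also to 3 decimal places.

Arc 1: start y=16.160, vy=10.140 → t=3.078, apex=21.301, x_land=42.815, impact vy=-20.640
  bounce: vy ← 0.69·20.640 = 14.242
Arc 2: start y=0.000, vy=14.242 → t=2.848, apex=10.141, x_land=82.436, impact vy=-14.242
  bounce: vy ← 0.69·14.242 = 9.827
Arc 3: start y=0.000, vy=9.827 → t=1.965, apex=4.828, x_land=109.774, impact vy=-9.827
  bounce: vy ← 0.69·9.827 = 6.781

1 3.078 21.301 42.815
2 2.848 10.141 82.436
3 1.965 4.828 109.774
final: 109.774 6.781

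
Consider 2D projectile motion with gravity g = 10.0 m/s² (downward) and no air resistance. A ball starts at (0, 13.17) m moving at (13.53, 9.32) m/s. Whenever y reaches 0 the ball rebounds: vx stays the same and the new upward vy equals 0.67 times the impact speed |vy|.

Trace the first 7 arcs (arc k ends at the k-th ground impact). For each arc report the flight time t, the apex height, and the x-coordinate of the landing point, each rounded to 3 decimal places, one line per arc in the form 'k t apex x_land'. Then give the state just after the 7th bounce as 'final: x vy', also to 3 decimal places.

1 2.804 17.513 37.932
2 2.508 7.862 71.863
3 1.680 3.529 94.597
4 1.126 1.584 109.829
5 0.754 0.711 120.034
6 0.505 0.319 126.871
7 0.339 0.143 131.453
final: 131.453 1.134

Arc 1: start y=13.170, vy=9.320 → t=2.804, apex=17.513, x_land=37.932, impact vy=-18.715
  bounce: vy ← 0.67·18.715 = 12.539
Arc 2: start y=0.000, vy=12.539 → t=2.508, apex=7.862, x_land=71.863, impact vy=-12.539
  bounce: vy ← 0.67·12.539 = 8.401
Arc 3: start y=0.000, vy=8.401 → t=1.680, apex=3.529, x_land=94.597, impact vy=-8.401
  bounce: vy ← 0.67·8.401 = 5.629
Arc 4: start y=0.000, vy=5.629 → t=1.126, apex=1.584, x_land=109.829, impact vy=-5.629
  bounce: vy ← 0.67·5.629 = 3.771
Arc 5: start y=0.000, vy=3.771 → t=0.754, apex=0.711, x_land=120.034, impact vy=-3.771
  bounce: vy ← 0.67·3.771 = 2.527
Arc 6: start y=0.000, vy=2.527 → t=0.505, apex=0.319, x_land=126.871, impact vy=-2.527
  bounce: vy ← 0.67·2.527 = 1.693
Arc 7: start y=0.000, vy=1.693 → t=0.339, apex=0.143, x_land=131.453, impact vy=-1.693
  bounce: vy ← 0.67·1.693 = 1.134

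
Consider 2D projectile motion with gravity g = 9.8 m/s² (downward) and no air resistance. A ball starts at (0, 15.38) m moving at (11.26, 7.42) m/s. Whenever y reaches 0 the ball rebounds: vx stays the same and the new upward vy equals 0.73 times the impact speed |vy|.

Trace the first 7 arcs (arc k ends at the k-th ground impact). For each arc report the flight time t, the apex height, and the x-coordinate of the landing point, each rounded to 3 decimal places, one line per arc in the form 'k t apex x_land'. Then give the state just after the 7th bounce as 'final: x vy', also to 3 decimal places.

1 2.684 18.189 30.220
2 2.813 9.693 61.893
3 2.053 5.165 85.015
4 1.499 2.753 101.894
5 1.094 1.467 114.215
6 0.799 0.782 123.210
7 0.583 0.417 129.776
final: 129.776 2.086

Arc 1: start y=15.380, vy=7.420 → t=2.684, apex=18.189, x_land=30.220, impact vy=-18.881
  bounce: vy ← 0.73·18.881 = 13.783
Arc 2: start y=0.000, vy=13.783 → t=2.813, apex=9.693, x_land=61.893, impact vy=-13.783
  bounce: vy ← 0.73·13.783 = 10.062
Arc 3: start y=0.000, vy=10.062 → t=2.053, apex=5.165, x_land=85.015, impact vy=-10.062
  bounce: vy ← 0.73·10.062 = 7.345
Arc 4: start y=0.000, vy=7.345 → t=1.499, apex=2.753, x_land=101.894, impact vy=-7.345
  bounce: vy ← 0.73·7.345 = 5.362
Arc 5: start y=0.000, vy=5.362 → t=1.094, apex=1.467, x_land=114.215, impact vy=-5.362
  bounce: vy ← 0.73·5.362 = 3.914
Arc 6: start y=0.000, vy=3.914 → t=0.799, apex=0.782, x_land=123.210, impact vy=-3.914
  bounce: vy ← 0.73·3.914 = 2.857
Arc 7: start y=0.000, vy=2.857 → t=0.583, apex=0.417, x_land=129.776, impact vy=-2.857
  bounce: vy ← 0.73·2.857 = 2.086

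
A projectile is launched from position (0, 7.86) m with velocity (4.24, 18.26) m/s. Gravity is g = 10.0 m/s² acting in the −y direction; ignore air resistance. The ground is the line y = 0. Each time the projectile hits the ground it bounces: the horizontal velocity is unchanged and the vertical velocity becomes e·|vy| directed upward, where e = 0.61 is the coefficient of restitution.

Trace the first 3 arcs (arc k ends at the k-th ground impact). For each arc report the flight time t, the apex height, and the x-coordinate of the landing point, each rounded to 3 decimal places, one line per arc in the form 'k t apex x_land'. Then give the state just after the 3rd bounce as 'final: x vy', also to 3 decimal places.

Arc 1: start y=7.860, vy=18.260 → t=4.041, apex=24.531, x_land=17.134, impact vy=-22.150
  bounce: vy ← 0.61·22.150 = 13.512
Arc 2: start y=0.000, vy=13.512 → t=2.702, apex=9.128, x_land=28.592, impact vy=-13.512
  bounce: vy ← 0.61·13.512 = 8.242
Arc 3: start y=0.000, vy=8.242 → t=1.648, apex=3.397, x_land=35.581, impact vy=-8.242
  bounce: vy ← 0.61·8.242 = 5.028

1 4.041 24.531 17.134
2 2.702 9.128 28.592
3 1.648 3.397 35.581
final: 35.581 5.028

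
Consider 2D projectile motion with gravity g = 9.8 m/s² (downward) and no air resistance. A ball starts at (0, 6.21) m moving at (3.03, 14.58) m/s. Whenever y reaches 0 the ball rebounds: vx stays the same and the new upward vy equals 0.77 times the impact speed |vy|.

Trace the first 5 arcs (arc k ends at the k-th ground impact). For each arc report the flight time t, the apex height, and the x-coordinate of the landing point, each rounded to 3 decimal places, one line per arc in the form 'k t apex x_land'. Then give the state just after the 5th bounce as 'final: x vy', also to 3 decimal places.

1 3.353 17.056 10.161
2 2.873 10.112 18.867
3 2.212 5.996 25.570
4 1.703 3.555 30.731
5 1.312 2.108 34.706
final: 34.706 4.949

Arc 1: start y=6.210, vy=14.580 → t=3.353, apex=17.056, x_land=10.161, impact vy=-18.284
  bounce: vy ← 0.77·18.284 = 14.078
Arc 2: start y=0.000, vy=14.078 → t=2.873, apex=10.112, x_land=18.867, impact vy=-14.078
  bounce: vy ← 0.77·14.078 = 10.840
Arc 3: start y=0.000, vy=10.840 → t=2.212, apex=5.996, x_land=25.570, impact vy=-10.840
  bounce: vy ← 0.77·10.840 = 8.347
Arc 4: start y=0.000, vy=8.347 → t=1.703, apex=3.555, x_land=30.731, impact vy=-8.347
  bounce: vy ← 0.77·8.347 = 6.427
Arc 5: start y=0.000, vy=6.427 → t=1.312, apex=2.108, x_land=34.706, impact vy=-6.427
  bounce: vy ← 0.77·6.427 = 4.949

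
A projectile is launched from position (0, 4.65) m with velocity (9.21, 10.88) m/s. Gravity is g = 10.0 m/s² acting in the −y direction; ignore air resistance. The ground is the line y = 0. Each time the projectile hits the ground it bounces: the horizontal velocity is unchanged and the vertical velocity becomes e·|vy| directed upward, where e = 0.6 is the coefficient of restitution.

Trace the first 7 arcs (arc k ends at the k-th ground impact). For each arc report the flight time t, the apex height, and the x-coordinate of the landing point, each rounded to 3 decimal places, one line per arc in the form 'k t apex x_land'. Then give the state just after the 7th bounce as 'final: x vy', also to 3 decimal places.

1 2.542 10.569 23.411
2 1.745 3.805 39.479
3 1.047 1.370 49.120
4 0.628 0.493 54.904
5 0.377 0.178 58.375
6 0.226 0.064 60.457
7 0.136 0.023 61.707
final: 61.707 0.407

Arc 1: start y=4.650, vy=10.880 → t=2.542, apex=10.569, x_land=23.411, impact vy=-14.539
  bounce: vy ← 0.6·14.539 = 8.723
Arc 2: start y=0.000, vy=8.723 → t=1.745, apex=3.805, x_land=39.479, impact vy=-8.723
  bounce: vy ← 0.6·8.723 = 5.234
Arc 3: start y=0.000, vy=5.234 → t=1.047, apex=1.370, x_land=49.120, impact vy=-5.234
  bounce: vy ← 0.6·5.234 = 3.140
Arc 4: start y=0.000, vy=3.140 → t=0.628, apex=0.493, x_land=54.904, impact vy=-3.140
  bounce: vy ← 0.6·3.140 = 1.884
Arc 5: start y=0.000, vy=1.884 → t=0.377, apex=0.178, x_land=58.375, impact vy=-1.884
  bounce: vy ← 0.6·1.884 = 1.131
Arc 6: start y=0.000, vy=1.131 → t=0.226, apex=0.064, x_land=60.457, impact vy=-1.131
  bounce: vy ← 0.6·1.131 = 0.678
Arc 7: start y=0.000, vy=0.678 → t=0.136, apex=0.023, x_land=61.707, impact vy=-0.678
  bounce: vy ← 0.6·0.678 = 0.407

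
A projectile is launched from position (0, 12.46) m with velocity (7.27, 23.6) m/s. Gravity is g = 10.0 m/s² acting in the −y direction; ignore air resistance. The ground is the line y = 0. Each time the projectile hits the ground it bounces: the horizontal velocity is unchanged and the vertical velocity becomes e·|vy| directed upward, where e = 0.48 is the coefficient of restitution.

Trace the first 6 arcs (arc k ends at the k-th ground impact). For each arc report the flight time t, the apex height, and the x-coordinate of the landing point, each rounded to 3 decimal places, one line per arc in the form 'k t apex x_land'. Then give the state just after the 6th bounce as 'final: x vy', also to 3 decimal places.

Arc 1: start y=12.460, vy=23.600 → t=5.199, apex=40.308, x_land=37.799, impact vy=-28.393
  bounce: vy ← 0.48·28.393 = 13.629
Arc 2: start y=0.000, vy=13.629 → t=2.726, apex=9.287, x_land=57.615, impact vy=-13.629
  bounce: vy ← 0.48·13.629 = 6.542
Arc 3: start y=0.000, vy=6.542 → t=1.308, apex=2.140, x_land=67.127, impact vy=-6.542
  bounce: vy ← 0.48·6.542 = 3.140
Arc 4: start y=0.000, vy=3.140 → t=0.628, apex=0.493, x_land=71.692, impact vy=-3.140
  bounce: vy ← 0.48·3.140 = 1.507
Arc 5: start y=0.000, vy=1.507 → t=0.301, apex=0.114, x_land=73.884, impact vy=-1.507
  bounce: vy ← 0.48·1.507 = 0.723
Arc 6: start y=0.000, vy=0.723 → t=0.145, apex=0.026, x_land=74.936, impact vy=-0.723
  bounce: vy ← 0.48·0.723 = 0.347

1 5.199 40.308 37.799
2 2.726 9.287 57.615
3 1.308 2.140 67.127
4 0.628 0.493 71.692
5 0.301 0.114 73.884
6 0.145 0.026 74.936
final: 74.936 0.347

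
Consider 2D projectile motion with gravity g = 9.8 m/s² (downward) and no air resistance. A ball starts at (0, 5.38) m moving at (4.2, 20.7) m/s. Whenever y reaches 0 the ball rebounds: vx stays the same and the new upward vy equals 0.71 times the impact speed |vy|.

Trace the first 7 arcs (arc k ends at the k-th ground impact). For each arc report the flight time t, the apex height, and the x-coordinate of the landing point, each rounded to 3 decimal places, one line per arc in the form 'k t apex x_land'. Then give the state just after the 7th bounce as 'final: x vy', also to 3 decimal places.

Arc 1: start y=5.380, vy=20.700 → t=4.470, apex=27.242, x_land=18.774, impact vy=-23.107
  bounce: vy ← 0.71·23.107 = 16.406
Arc 2: start y=0.000, vy=16.406 → t=3.348, apex=13.733, x_land=32.837, impact vy=-16.406
  bounce: vy ← 0.71·16.406 = 11.648
Arc 3: start y=0.000, vy=11.648 → t=2.377, apex=6.923, x_land=42.821, impact vy=-11.648
  bounce: vy ← 0.71·11.648 = 8.270
Arc 4: start y=0.000, vy=8.270 → t=1.688, apex=3.490, x_land=49.910, impact vy=-8.270
  bounce: vy ← 0.71·8.270 = 5.872
Arc 5: start y=0.000, vy=5.872 → t=1.198, apex=1.759, x_land=54.943, impact vy=-5.872
  bounce: vy ← 0.71·5.872 = 4.169
Arc 6: start y=0.000, vy=4.169 → t=0.851, apex=0.887, x_land=58.516, impact vy=-4.169
  bounce: vy ← 0.71·4.169 = 2.960
Arc 7: start y=0.000, vy=2.960 → t=0.604, apex=0.447, x_land=61.054, impact vy=-2.960
  bounce: vy ← 0.71·2.960 = 2.102

1 4.470 27.242 18.774
2 3.348 13.733 32.837
3 2.377 6.923 42.821
4 1.688 3.490 49.910
5 1.198 1.759 54.943
6 0.851 0.887 58.516
7 0.604 0.447 61.054
final: 61.054 2.102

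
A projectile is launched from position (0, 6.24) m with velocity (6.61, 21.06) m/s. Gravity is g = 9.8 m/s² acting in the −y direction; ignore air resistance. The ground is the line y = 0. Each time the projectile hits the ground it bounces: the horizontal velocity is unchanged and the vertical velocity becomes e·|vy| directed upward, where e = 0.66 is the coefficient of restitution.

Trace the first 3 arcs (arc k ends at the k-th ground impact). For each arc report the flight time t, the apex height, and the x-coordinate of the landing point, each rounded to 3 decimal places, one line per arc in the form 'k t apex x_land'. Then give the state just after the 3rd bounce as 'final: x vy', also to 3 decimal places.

1 4.576 28.869 30.249
2 3.204 12.575 51.427
3 2.115 5.478 65.405
final: 65.405 6.839

Arc 1: start y=6.240, vy=21.060 → t=4.576, apex=28.869, x_land=30.249, impact vy=-23.787
  bounce: vy ← 0.66·23.787 = 15.700
Arc 2: start y=0.000, vy=15.700 → t=3.204, apex=12.575, x_land=51.427, impact vy=-15.700
  bounce: vy ← 0.66·15.700 = 10.362
Arc 3: start y=0.000, vy=10.362 → t=2.115, apex=5.478, x_land=65.405, impact vy=-10.362
  bounce: vy ← 0.66·10.362 = 6.839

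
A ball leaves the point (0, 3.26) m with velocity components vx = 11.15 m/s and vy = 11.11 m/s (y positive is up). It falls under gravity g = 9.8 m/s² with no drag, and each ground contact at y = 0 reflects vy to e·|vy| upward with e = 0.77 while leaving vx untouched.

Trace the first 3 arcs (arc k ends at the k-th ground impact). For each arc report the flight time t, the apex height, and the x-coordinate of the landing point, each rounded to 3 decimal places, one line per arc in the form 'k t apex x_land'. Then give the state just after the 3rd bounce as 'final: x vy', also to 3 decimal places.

1 2.530 9.558 28.213
2 2.151 5.667 52.194
3 1.656 3.360 70.659
final: 70.659 6.248

Arc 1: start y=3.260, vy=11.110 → t=2.530, apex=9.558, x_land=28.213, impact vy=-13.687
  bounce: vy ← 0.77·13.687 = 10.539
Arc 2: start y=0.000, vy=10.539 → t=2.151, apex=5.667, x_land=52.194, impact vy=-10.539
  bounce: vy ← 0.77·10.539 = 8.115
Arc 3: start y=0.000, vy=8.115 → t=1.656, apex=3.360, x_land=70.659, impact vy=-8.115
  bounce: vy ← 0.77·8.115 = 6.248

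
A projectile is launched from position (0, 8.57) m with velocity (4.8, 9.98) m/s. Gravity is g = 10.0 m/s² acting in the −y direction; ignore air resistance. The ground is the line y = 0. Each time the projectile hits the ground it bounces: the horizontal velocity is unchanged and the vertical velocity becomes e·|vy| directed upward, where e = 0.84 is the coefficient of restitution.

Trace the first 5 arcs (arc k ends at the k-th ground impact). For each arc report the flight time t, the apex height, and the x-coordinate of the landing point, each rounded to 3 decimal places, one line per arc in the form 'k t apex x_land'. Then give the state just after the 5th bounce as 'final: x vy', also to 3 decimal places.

1 2.644 13.550 12.692
2 2.766 9.561 25.967
3 2.323 6.746 37.118
4 1.951 4.760 46.485
5 1.639 3.359 54.353
final: 54.353 6.885

Arc 1: start y=8.570, vy=9.980 → t=2.644, apex=13.550, x_land=12.692, impact vy=-16.462
  bounce: vy ← 0.84·16.462 = 13.828
Arc 2: start y=0.000, vy=13.828 → t=2.766, apex=9.561, x_land=25.967, impact vy=-13.828
  bounce: vy ← 0.84·13.828 = 11.616
Arc 3: start y=0.000, vy=11.616 → t=2.323, apex=6.746, x_land=37.118, impact vy=-11.616
  bounce: vy ← 0.84·11.616 = 9.757
Arc 4: start y=0.000, vy=9.757 → t=1.951, apex=4.760, x_land=46.485, impact vy=-9.757
  bounce: vy ← 0.84·9.757 = 8.196
Arc 5: start y=0.000, vy=8.196 → t=1.639, apex=3.359, x_land=54.353, impact vy=-8.196
  bounce: vy ← 0.84·8.196 = 6.885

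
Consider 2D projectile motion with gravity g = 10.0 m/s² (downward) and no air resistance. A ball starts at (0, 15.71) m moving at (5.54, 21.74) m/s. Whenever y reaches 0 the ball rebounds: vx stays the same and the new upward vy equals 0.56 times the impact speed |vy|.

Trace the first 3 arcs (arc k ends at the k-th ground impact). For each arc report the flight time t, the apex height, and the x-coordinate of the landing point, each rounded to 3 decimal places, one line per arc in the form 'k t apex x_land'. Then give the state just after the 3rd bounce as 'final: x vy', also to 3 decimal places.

1 4.979 39.341 27.584
2 3.142 12.337 44.989
3 1.759 3.869 54.735
final: 54.735 4.926

Arc 1: start y=15.710, vy=21.740 → t=4.979, apex=39.341, x_land=27.584, impact vy=-28.050
  bounce: vy ← 0.56·28.050 = 15.708
Arc 2: start y=0.000, vy=15.708 → t=3.142, apex=12.337, x_land=44.989, impact vy=-15.708
  bounce: vy ← 0.56·15.708 = 8.797
Arc 3: start y=0.000, vy=8.797 → t=1.759, apex=3.869, x_land=54.735, impact vy=-8.797
  bounce: vy ← 0.56·8.797 = 4.926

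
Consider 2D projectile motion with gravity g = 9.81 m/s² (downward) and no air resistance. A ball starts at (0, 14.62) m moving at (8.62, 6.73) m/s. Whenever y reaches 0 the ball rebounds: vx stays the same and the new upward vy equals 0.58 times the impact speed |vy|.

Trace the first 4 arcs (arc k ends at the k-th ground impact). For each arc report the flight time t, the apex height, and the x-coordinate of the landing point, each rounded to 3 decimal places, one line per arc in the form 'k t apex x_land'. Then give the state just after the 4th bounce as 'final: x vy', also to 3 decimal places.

Arc 1: start y=14.620, vy=6.730 → t=2.544, apex=16.929, x_land=21.928, impact vy=-18.225
  bounce: vy ← 0.58·18.225 = 10.570
Arc 2: start y=0.000, vy=10.570 → t=2.155, apex=5.695, x_land=40.504, impact vy=-10.570
  bounce: vy ← 0.58·10.570 = 6.131
Arc 3: start y=0.000, vy=6.131 → t=1.250, apex=1.916, x_land=51.278, impact vy=-6.131
  bounce: vy ← 0.58·6.131 = 3.556
Arc 4: start y=0.000, vy=3.556 → t=0.725, apex=0.644, x_land=57.527, impact vy=-3.556
  bounce: vy ← 0.58·3.556 = 2.062

1 2.544 16.929 21.928
2 2.155 5.695 40.504
3 1.250 1.916 51.278
4 0.725 0.644 57.527
final: 57.527 2.062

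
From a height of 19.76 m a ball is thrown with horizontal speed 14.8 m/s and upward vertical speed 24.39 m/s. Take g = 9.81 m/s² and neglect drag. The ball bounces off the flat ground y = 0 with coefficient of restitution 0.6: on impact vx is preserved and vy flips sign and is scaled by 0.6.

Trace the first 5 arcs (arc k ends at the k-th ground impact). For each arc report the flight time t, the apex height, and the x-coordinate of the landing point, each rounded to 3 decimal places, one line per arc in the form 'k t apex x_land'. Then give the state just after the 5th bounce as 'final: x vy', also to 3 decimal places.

1 5.682 50.080 84.087
2 3.834 18.029 140.835
3 2.301 6.490 174.884
4 1.380 2.337 195.314
5 0.828 0.841 207.571
final: 207.571 2.437

Arc 1: start y=19.760, vy=24.390 → t=5.682, apex=50.080, x_land=84.087, impact vy=-31.346
  bounce: vy ← 0.6·31.346 = 18.808
Arc 2: start y=0.000, vy=18.808 → t=3.834, apex=18.029, x_land=140.835, impact vy=-18.808
  bounce: vy ← 0.6·18.808 = 11.285
Arc 3: start y=0.000, vy=11.285 → t=2.301, apex=6.490, x_land=174.884, impact vy=-11.285
  bounce: vy ← 0.6·11.285 = 6.771
Arc 4: start y=0.000, vy=6.771 → t=1.380, apex=2.337, x_land=195.314, impact vy=-6.771
  bounce: vy ← 0.6·6.771 = 4.062
Arc 5: start y=0.000, vy=4.062 → t=0.828, apex=0.841, x_land=207.571, impact vy=-4.062
  bounce: vy ← 0.6·4.062 = 2.437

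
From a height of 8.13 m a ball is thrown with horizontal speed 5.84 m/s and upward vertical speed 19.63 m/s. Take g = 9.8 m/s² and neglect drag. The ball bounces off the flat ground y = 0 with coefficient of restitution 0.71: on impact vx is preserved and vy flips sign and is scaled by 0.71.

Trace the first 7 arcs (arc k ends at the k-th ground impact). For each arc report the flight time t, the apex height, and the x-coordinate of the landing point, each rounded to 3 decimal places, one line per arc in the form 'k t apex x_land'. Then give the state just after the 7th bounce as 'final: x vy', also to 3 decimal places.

1 4.385 27.790 25.606
2 3.382 14.009 45.355
3 2.401 7.062 59.377
4 1.705 3.560 69.332
5 1.210 1.795 76.401
6 0.859 0.905 81.419
7 0.610 0.456 84.982
final: 84.982 2.123

Arc 1: start y=8.130, vy=19.630 → t=4.385, apex=27.790, x_land=25.606, impact vy=-23.338
  bounce: vy ← 0.71·23.338 = 16.570
Arc 2: start y=0.000, vy=16.570 → t=3.382, apex=14.009, x_land=45.355, impact vy=-16.570
  bounce: vy ← 0.71·16.570 = 11.765
Arc 3: start y=0.000, vy=11.765 → t=2.401, apex=7.062, x_land=59.377, impact vy=-11.765
  bounce: vy ← 0.71·11.765 = 8.353
Arc 4: start y=0.000, vy=8.353 → t=1.705, apex=3.560, x_land=69.332, impact vy=-8.353
  bounce: vy ← 0.71·8.353 = 5.931
Arc 5: start y=0.000, vy=5.931 → t=1.210, apex=1.795, x_land=76.401, impact vy=-5.931
  bounce: vy ← 0.71·5.931 = 4.211
Arc 6: start y=0.000, vy=4.211 → t=0.859, apex=0.905, x_land=81.419, impact vy=-4.211
  bounce: vy ← 0.71·4.211 = 2.990
Arc 7: start y=0.000, vy=2.990 → t=0.610, apex=0.456, x_land=84.982, impact vy=-2.990
  bounce: vy ← 0.71·2.990 = 2.123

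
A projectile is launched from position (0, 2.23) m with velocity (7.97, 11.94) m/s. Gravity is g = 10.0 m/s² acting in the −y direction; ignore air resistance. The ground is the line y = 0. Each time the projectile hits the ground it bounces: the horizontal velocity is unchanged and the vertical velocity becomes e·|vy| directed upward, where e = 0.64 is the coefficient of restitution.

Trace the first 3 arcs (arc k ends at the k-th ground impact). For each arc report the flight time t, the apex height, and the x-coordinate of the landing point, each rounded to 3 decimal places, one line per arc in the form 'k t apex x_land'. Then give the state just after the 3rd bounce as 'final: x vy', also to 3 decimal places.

1 2.562 9.358 20.420
2 1.751 3.833 34.376
3 1.121 1.570 43.309
final: 43.309 3.586

Arc 1: start y=2.230, vy=11.940 → t=2.562, apex=9.358, x_land=20.420, impact vy=-13.681
  bounce: vy ← 0.64·13.681 = 8.756
Arc 2: start y=0.000, vy=8.756 → t=1.751, apex=3.833, x_land=34.376, impact vy=-8.756
  bounce: vy ← 0.64·8.756 = 5.604
Arc 3: start y=0.000, vy=5.604 → t=1.121, apex=1.570, x_land=43.309, impact vy=-5.604
  bounce: vy ← 0.64·5.604 = 3.586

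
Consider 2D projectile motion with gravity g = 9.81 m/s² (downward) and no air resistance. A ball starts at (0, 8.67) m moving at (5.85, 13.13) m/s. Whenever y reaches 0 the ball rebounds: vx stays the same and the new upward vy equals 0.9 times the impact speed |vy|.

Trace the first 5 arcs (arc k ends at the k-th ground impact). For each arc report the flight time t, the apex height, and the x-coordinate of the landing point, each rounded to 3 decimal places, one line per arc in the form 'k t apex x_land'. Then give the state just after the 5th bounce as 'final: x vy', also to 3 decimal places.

Arc 1: start y=8.670, vy=13.130 → t=3.225, apex=17.457, x_land=18.866, impact vy=-18.507
  bounce: vy ← 0.9·18.507 = 16.656
Arc 2: start y=0.000, vy=16.656 → t=3.396, apex=14.140, x_land=38.731, impact vy=-16.656
  bounce: vy ← 0.9·16.656 = 14.991
Arc 3: start y=0.000, vy=14.991 → t=3.056, apex=11.453, x_land=56.610, impact vy=-14.991
  bounce: vy ← 0.9·14.991 = 13.491
Arc 4: start y=0.000, vy=13.491 → t=2.751, apex=9.277, x_land=72.700, impact vy=-13.491
  bounce: vy ← 0.9·13.491 = 12.142
Arc 5: start y=0.000, vy=12.142 → t=2.475, apex=7.515, x_land=87.182, impact vy=-12.142
  bounce: vy ← 0.9·12.142 = 10.928

1 3.225 17.457 18.866
2 3.396 14.140 38.731
3 3.056 11.453 56.610
4 2.751 9.277 72.700
5 2.475 7.515 87.182
final: 87.182 10.928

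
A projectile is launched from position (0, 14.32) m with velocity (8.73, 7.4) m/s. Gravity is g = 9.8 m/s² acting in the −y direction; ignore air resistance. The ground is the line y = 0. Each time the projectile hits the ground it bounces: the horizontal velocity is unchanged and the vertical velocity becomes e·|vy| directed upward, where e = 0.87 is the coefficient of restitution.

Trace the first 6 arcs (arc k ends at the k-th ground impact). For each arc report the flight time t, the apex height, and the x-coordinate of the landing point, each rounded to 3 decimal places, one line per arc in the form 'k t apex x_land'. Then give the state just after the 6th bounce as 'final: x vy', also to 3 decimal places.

Arc 1: start y=14.320, vy=7.400 → t=2.624, apex=17.114, x_land=22.907, impact vy=-18.315
  bounce: vy ← 0.87·18.315 = 15.934
Arc 2: start y=0.000, vy=15.934 → t=3.252, apex=12.953, x_land=51.295, impact vy=-15.934
  bounce: vy ← 0.87·15.934 = 13.862
Arc 3: start y=0.000, vy=13.862 → t=2.829, apex=9.804, x_land=75.993, impact vy=-13.862
  bounce: vy ← 0.87·13.862 = 12.060
Arc 4: start y=0.000, vy=12.060 → t=2.461, apex=7.421, x_land=97.480, impact vy=-12.060
  bounce: vy ← 0.87·12.060 = 10.493
Arc 5: start y=0.000, vy=10.493 → t=2.141, apex=5.617, x_land=116.174, impact vy=-10.493
  bounce: vy ← 0.87·10.493 = 9.128
Arc 6: start y=0.000, vy=9.128 → t=1.863, apex=4.251, x_land=132.438, impact vy=-9.128
  bounce: vy ← 0.87·9.128 = 7.942

1 2.624 17.114 22.907
2 3.252 12.953 51.295
3 2.829 9.804 75.993
4 2.461 7.421 97.480
5 2.141 5.617 116.174
6 1.863 4.251 132.438
final: 132.438 7.942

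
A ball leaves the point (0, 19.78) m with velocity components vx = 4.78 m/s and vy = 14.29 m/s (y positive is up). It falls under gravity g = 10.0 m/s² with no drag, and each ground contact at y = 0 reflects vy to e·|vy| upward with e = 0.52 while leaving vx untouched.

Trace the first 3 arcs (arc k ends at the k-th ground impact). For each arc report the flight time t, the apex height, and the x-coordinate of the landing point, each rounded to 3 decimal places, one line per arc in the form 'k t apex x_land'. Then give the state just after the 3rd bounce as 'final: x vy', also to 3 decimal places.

Arc 1: start y=19.780, vy=14.290 → t=3.878, apex=29.990, x_land=18.537, impact vy=-24.491
  bounce: vy ← 0.52·24.491 = 12.735
Arc 2: start y=0.000, vy=12.735 → t=2.547, apex=8.109, x_land=30.712, impact vy=-12.735
  bounce: vy ← 0.52·12.735 = 6.622
Arc 3: start y=0.000, vy=6.622 → t=1.324, apex=2.193, x_land=37.043, impact vy=-6.622
  bounce: vy ← 0.52·6.622 = 3.444

1 3.878 29.990 18.537
2 2.547 8.109 30.712
3 1.324 2.193 37.043
final: 37.043 3.444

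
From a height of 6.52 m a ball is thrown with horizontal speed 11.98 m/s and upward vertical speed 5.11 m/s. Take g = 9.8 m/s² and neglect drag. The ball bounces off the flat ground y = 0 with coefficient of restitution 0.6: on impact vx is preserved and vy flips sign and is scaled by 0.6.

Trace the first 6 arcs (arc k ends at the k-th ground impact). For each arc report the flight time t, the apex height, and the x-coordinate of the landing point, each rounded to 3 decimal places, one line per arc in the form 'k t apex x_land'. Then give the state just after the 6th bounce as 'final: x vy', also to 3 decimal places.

Arc 1: start y=6.520, vy=5.110 → t=1.787, apex=7.852, x_land=21.412, impact vy=-12.406
  bounce: vy ← 0.6·12.406 = 7.443
Arc 2: start y=0.000, vy=7.443 → t=1.519, apex=2.827, x_land=39.611, impact vy=-7.443
  bounce: vy ← 0.6·7.443 = 4.466
Arc 3: start y=0.000, vy=4.466 → t=0.911, apex=1.018, x_land=50.530, impact vy=-4.466
  bounce: vy ← 0.6·4.466 = 2.680
Arc 4: start y=0.000, vy=2.680 → t=0.547, apex=0.366, x_land=57.081, impact vy=-2.680
  bounce: vy ← 0.6·2.680 = 1.608
Arc 5: start y=0.000, vy=1.608 → t=0.328, apex=0.132, x_land=61.012, impact vy=-1.608
  bounce: vy ← 0.6·1.608 = 0.965
Arc 6: start y=0.000, vy=0.965 → t=0.197, apex=0.047, x_land=63.371, impact vy=-0.965
  bounce: vy ← 0.6·0.965 = 0.579

1 1.787 7.852 21.412
2 1.519 2.827 39.611
3 0.911 1.018 50.530
4 0.547 0.366 57.081
5 0.328 0.132 61.012
6 0.197 0.047 63.371
final: 63.371 0.579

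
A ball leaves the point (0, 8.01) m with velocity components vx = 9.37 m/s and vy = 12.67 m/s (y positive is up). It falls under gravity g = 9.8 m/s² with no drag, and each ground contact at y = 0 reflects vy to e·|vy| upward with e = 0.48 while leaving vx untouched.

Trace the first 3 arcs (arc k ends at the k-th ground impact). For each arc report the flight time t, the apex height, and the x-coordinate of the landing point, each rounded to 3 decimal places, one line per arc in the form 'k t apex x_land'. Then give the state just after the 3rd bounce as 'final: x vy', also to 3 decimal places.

1 3.111 16.200 29.151
2 1.746 3.733 45.507
3 0.838 0.860 53.358
final: 53.358 1.971

Arc 1: start y=8.010, vy=12.670 → t=3.111, apex=16.200, x_land=29.151, impact vy=-17.819
  bounce: vy ← 0.48·17.819 = 8.553
Arc 2: start y=0.000, vy=8.553 → t=1.746, apex=3.733, x_land=45.507, impact vy=-8.553
  bounce: vy ← 0.48·8.553 = 4.106
Arc 3: start y=0.000, vy=4.106 → t=0.838, apex=0.860, x_land=53.358, impact vy=-4.106
  bounce: vy ← 0.48·4.106 = 1.971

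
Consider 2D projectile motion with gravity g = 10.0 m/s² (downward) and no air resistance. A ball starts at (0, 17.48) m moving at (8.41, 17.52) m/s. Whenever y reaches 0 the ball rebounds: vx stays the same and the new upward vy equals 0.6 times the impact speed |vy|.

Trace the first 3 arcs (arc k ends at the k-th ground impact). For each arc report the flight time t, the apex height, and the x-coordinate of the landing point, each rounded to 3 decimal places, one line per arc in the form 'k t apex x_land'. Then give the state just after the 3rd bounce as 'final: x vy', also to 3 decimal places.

Arc 1: start y=17.480, vy=17.520 → t=4.314, apex=32.828, x_land=36.283, impact vy=-25.623
  bounce: vy ← 0.6·25.623 = 15.374
Arc 2: start y=0.000, vy=15.374 → t=3.075, apex=11.818, x_land=62.142, impact vy=-15.374
  bounce: vy ← 0.6·15.374 = 9.224
Arc 3: start y=0.000, vy=9.224 → t=1.845, apex=4.254, x_land=77.658, impact vy=-9.224
  bounce: vy ← 0.6·9.224 = 5.535

1 4.314 32.828 36.283
2 3.075 11.818 62.142
3 1.845 4.254 77.658
final: 77.658 5.535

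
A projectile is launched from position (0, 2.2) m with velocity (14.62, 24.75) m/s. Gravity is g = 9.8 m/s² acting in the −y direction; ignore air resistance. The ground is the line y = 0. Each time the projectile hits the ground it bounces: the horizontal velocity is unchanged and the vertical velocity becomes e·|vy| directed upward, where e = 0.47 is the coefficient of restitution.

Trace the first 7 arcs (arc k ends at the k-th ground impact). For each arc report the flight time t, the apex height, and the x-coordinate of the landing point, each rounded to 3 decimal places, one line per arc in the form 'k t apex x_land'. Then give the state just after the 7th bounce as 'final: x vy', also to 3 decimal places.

Arc 1: start y=2.200, vy=24.750 → t=5.138, apex=33.453, x_land=75.123, impact vy=-25.606
  bounce: vy ← 0.47·25.606 = 12.035
Arc 2: start y=0.000, vy=12.035 → t=2.456, apex=7.390, x_land=111.032, impact vy=-12.035
  bounce: vy ← 0.47·12.035 = 5.656
Arc 3: start y=0.000, vy=5.656 → t=1.154, apex=1.632, x_land=127.909, impact vy=-5.656
  bounce: vy ← 0.47·5.656 = 2.659
Arc 4: start y=0.000, vy=2.659 → t=0.543, apex=0.361, x_land=135.841, impact vy=-2.659
  bounce: vy ← 0.47·2.659 = 1.250
Arc 5: start y=0.000, vy=1.250 → t=0.255, apex=0.080, x_land=139.569, impact vy=-1.250
  bounce: vy ← 0.47·1.250 = 0.587
Arc 6: start y=0.000, vy=0.587 → t=0.120, apex=0.018, x_land=141.321, impact vy=-0.587
  bounce: vy ← 0.47·0.587 = 0.276
Arc 7: start y=0.000, vy=0.276 → t=0.056, apex=0.004, x_land=142.145, impact vy=-0.276
  bounce: vy ← 0.47·0.276 = 0.130

1 5.138 33.453 75.123
2 2.456 7.390 111.032
3 1.154 1.632 127.909
4 0.543 0.361 135.841
5 0.255 0.080 139.569
6 0.120 0.018 141.321
7 0.056 0.004 142.145
final: 142.145 0.130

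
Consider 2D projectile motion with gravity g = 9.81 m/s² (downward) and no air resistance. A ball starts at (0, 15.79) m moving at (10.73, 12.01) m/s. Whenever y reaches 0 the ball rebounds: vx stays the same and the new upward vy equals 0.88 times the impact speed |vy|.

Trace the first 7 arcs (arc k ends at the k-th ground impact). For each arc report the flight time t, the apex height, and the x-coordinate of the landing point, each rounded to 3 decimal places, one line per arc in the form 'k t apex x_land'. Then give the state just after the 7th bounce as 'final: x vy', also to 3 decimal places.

Arc 1: start y=15.790, vy=12.010 → t=3.396, apex=23.142, x_land=36.443, impact vy=-21.308
  bounce: vy ← 0.88·21.308 = 18.751
Arc 2: start y=0.000, vy=18.751 → t=3.823, apex=17.921, x_land=77.462, impact vy=-18.751
  bounce: vy ← 0.88·18.751 = 16.501
Arc 3: start y=0.000, vy=16.501 → t=3.364, apex=13.878, x_land=113.560, impact vy=-16.501
  bounce: vy ← 0.88·16.501 = 14.521
Arc 4: start y=0.000, vy=14.521 → t=2.960, apex=10.747, x_land=145.325, impact vy=-14.521
  bounce: vy ← 0.88·14.521 = 12.778
Arc 5: start y=0.000, vy=12.778 → t=2.605, apex=8.323, x_land=173.279, impact vy=-12.778
  bounce: vy ← 0.88·12.778 = 11.245
Arc 6: start y=0.000, vy=11.245 → t=2.293, apex=6.445, x_land=197.878, impact vy=-11.245
  bounce: vy ← 0.88·11.245 = 9.896
Arc 7: start y=0.000, vy=9.896 → t=2.017, apex=4.991, x_land=219.525, impact vy=-9.896
  bounce: vy ← 0.88·9.896 = 8.708

1 3.396 23.142 36.443
2 3.823 17.921 77.462
3 3.364 13.878 113.560
4 2.960 10.747 145.325
5 2.605 8.323 173.279
6 2.293 6.445 197.878
7 2.017 4.991 219.525
final: 219.525 8.708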